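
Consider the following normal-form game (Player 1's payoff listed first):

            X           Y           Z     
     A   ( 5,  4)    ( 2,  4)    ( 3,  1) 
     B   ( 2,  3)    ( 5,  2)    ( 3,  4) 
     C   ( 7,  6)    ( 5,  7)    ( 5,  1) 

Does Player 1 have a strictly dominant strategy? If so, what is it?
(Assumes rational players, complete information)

No strictly dominant strategy exists for Player 1

Work:
A strategy strictly dominates another if it gives a strictly higher payoff against every opponent action. Compare each pair of P1's strategies column-by-column:
  A vs B: [5 vs 2, 2 vs 5, 3 vs 3] → A does not strictly dominate B (column Y: 2 ≤ 5)
  A vs C: [5 vs 7, 2 vs 5, 3 vs 5] → A does not strictly dominate C (column X: 5 ≤ 7)
  B vs A: [2 vs 5, 5 vs 2, 3 vs 3] → B does not strictly dominate A (column X: 2 ≤ 5)
  B vs C: [2 vs 7, 5 vs 5, 3 vs 5] → B does not strictly dominate C (column X: 2 ≤ 7)
  C vs A: [7 vs 5, 5 vs 2, 5 vs 3] → C strictly dominates A
  C vs B: [7 vs 2, 5 vs 5, 5 vs 3] → C does not strictly dominate B (column Y: 5 ≤ 5)
No single strategy strictly dominates all others → no strictly dominant strategy.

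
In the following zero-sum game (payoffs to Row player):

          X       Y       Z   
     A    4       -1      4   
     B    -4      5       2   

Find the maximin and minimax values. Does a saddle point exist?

Maximin = -1, Minimax = 4, Saddle: False

Work:
Row minimums: [-1, -4] → maximin = -1
Column maximums: [4, 5, 4] → minimax = 4
No saddle point (maximin ≠ minimax). Mixed strategy needed.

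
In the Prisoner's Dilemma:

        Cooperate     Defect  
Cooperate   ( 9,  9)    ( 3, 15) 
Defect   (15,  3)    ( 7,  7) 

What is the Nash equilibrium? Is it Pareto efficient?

(Defect, Defect) is NE; not Pareto efficient

Work:
Defect dominates Cooperate for both players:
If P2 cooperates: Defect (15) > Cooperate (9)
If P2 defects: Defect (7) > Cooperate (3)
NE: (Defect, Defect) with payoff (7, 7)
But (Cooperate, Cooperate) = (9, 9) Pareto dominates (7, 7)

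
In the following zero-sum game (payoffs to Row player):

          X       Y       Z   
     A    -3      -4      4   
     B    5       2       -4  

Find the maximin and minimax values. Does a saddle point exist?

Maximin = -4, Minimax = 2, Saddle: False

Work:
Row minimums: [-4, -4] → maximin = -4
Column maximums: [5, 2, 4] → minimax = 2
No saddle point (maximin ≠ minimax). Mixed strategy needed.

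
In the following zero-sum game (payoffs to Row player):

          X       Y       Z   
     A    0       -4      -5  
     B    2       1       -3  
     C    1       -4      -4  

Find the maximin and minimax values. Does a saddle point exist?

Maximin = -3, Minimax = -3, Saddle: True

Work:
Row minimums: [-5, -3, -4] → maximin = -3
Column maximums: [2, 1, -3] → minimax = -3
Saddle point exists! Game value = -3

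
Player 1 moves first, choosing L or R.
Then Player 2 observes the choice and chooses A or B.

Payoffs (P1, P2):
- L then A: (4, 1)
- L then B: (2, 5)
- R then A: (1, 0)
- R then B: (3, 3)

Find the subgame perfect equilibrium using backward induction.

P1 plays R, P2 plays B after L and B after R; Payoff (3, 3)

Work:
Backward induction:
After L: P2 chooses B → P1 gets 2
After R: P2 chooses B → P1 gets 3
P1 chooses R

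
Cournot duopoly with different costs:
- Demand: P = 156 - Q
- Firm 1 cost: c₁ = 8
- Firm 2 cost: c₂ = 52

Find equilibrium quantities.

q₁* = 64.0, q₂* = 20.0

Work:
Reaction: q₁ = (156 - 8 - q₂)/2
Reaction: q₂ = (156 - 52 - q₁)/2
Solve simultaneously:
q₁* = (156 - 2×8 + 52)/3 = 64.0
q₂* = (156 - 2×52 + 8)/3 = 20.0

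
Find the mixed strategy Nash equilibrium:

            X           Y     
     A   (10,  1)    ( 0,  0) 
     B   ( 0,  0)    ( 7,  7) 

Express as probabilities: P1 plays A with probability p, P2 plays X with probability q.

p = 0.875, q = 0.4118

Work:
Find probabilities that make opponent indifferent:
P2 chooses q to make P1 indifferent between A and B
P1 chooses p to make P2 indifferent between X and Y
Mixed NE: P1 plays (A: 0.875, B: 0.125), P2 plays (X: 0.4118, Y: 0.5882)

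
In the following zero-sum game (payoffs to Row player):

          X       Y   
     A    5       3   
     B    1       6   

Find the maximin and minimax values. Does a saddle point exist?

Maximin = 3, Minimax = 5, Saddle: False

Work:
Row minimums: [3, 1] → maximin = 3
Column maximums: [5, 6] → minimax = 5
No saddle point (maximin ≠ minimax). Mixed strategy needed.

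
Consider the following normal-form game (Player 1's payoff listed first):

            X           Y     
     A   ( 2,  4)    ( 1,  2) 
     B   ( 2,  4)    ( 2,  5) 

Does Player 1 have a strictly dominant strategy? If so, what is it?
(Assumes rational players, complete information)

No strictly dominant strategy exists for Player 1

Work:
A strategy strictly dominates another if it gives a strictly higher payoff against every opponent action. Compare each pair of P1's strategies column-by-column:
  A vs B: [2 vs 2, 1 vs 2] → A does not strictly dominate B (column X: 2 ≤ 2)
  B vs A: [2 vs 2, 2 vs 1] → B does not strictly dominate A (column X: 2 ≤ 2)
No single strategy strictly dominates all others → no strictly dominant strategy.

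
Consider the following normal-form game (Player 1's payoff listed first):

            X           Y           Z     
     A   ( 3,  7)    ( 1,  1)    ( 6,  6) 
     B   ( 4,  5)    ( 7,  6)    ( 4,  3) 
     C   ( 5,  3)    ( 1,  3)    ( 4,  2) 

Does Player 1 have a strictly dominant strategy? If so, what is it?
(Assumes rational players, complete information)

No strictly dominant strategy exists for Player 1

Work:
A strategy strictly dominates another if it gives a strictly higher payoff against every opponent action. Compare each pair of P1's strategies column-by-column:
  A vs B: [3 vs 4, 1 vs 7, 6 vs 4] → A does not strictly dominate B (column X: 3 ≤ 4)
  A vs C: [3 vs 5, 1 vs 1, 6 vs 4] → A does not strictly dominate C (column X: 3 ≤ 5)
  B vs A: [4 vs 3, 7 vs 1, 4 vs 6] → B does not strictly dominate A (column Z: 4 ≤ 6)
  B vs C: [4 vs 5, 7 vs 1, 4 vs 4] → B does not strictly dominate C (column X: 4 ≤ 5)
  C vs A: [5 vs 3, 1 vs 1, 4 vs 6] → C does not strictly dominate A (column Y: 1 ≤ 1)
  C vs B: [5 vs 4, 1 vs 7, 4 vs 4] → C does not strictly dominate B (column Y: 1 ≤ 7)
No single strategy strictly dominates all others → no strictly dominant strategy.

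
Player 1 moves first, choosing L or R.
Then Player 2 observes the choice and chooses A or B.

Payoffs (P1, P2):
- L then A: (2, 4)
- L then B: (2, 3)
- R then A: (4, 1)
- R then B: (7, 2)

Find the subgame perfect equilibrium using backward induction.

P1 plays R, P2 plays A after L and B after R; Payoff (7, 2)

Work:
Backward induction:
After L: P2 chooses A → P1 gets 2
After R: P2 chooses B → P1 gets 7
P1 chooses R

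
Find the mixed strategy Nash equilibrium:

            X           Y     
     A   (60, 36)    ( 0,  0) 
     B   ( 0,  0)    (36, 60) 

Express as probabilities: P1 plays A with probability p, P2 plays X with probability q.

p = 0.625, q = 0.375

Work:
Find probabilities that make opponent indifferent:
P2 chooses q to make P1 indifferent between A and B
P1 chooses p to make P2 indifferent between X and Y
Mixed NE: P1 plays (A: 0.625, B: 0.375), P2 plays (X: 0.375, Y: 0.625)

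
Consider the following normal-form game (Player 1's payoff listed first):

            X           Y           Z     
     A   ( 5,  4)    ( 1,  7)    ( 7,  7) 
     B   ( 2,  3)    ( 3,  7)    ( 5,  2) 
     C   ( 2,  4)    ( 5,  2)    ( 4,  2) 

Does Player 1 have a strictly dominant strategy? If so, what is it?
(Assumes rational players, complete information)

No strictly dominant strategy exists for Player 1

Work:
A strategy strictly dominates another if it gives a strictly higher payoff against every opponent action. Compare each pair of P1's strategies column-by-column:
  A vs B: [5 vs 2, 1 vs 3, 7 vs 5] → A does not strictly dominate B (column Y: 1 ≤ 3)
  A vs C: [5 vs 2, 1 vs 5, 7 vs 4] → A does not strictly dominate C (column Y: 1 ≤ 5)
  B vs A: [2 vs 5, 3 vs 1, 5 vs 7] → B does not strictly dominate A (column X: 2 ≤ 5)
  B vs C: [2 vs 2, 3 vs 5, 5 vs 4] → B does not strictly dominate C (column X: 2 ≤ 2)
  C vs A: [2 vs 5, 5 vs 1, 4 vs 7] → C does not strictly dominate A (column X: 2 ≤ 5)
  C vs B: [2 vs 2, 5 vs 3, 4 vs 5] → C does not strictly dominate B (column X: 2 ≤ 2)
No single strategy strictly dominates all others → no strictly dominant strategy.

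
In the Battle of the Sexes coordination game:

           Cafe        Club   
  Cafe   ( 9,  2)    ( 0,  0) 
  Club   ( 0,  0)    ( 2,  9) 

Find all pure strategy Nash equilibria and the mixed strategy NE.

Pure NE: (Cafe, Cafe) and (Club, Club); Mixed NE: p = 0.8182, q = 0.1818

Work:
Check pure NE:
(Cafe, Cafe): (9, 2) - no unilateral deviation beneficial
(Club, Club): (2, 9) - no unilateral deviation beneficial
Mixed NE: P1 plays Cafe with p = 0.8182, P2 plays Cafe with q = 0.1818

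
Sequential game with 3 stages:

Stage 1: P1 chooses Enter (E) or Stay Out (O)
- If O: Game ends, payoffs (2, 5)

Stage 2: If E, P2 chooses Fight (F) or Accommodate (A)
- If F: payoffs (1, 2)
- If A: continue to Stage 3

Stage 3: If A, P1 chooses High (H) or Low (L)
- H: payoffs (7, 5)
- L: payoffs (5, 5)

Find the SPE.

SPE: (E, A, H); Outcome (7, 5)

Work:
Stage 3: P1 chooses H (7 vs 5)
Stage 2: P2: F->2, A->5 (anticipating H). Choose A
Stage 1: P1: O->2, E->7 (anticipating A, H). Choose E
SPE path: E -> A -> H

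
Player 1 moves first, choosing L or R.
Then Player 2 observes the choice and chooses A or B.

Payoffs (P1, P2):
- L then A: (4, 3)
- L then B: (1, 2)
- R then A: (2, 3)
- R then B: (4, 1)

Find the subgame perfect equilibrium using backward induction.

P1 plays L, P2 plays A after L and A after R; Payoff (4, 3)

Work:
Backward induction:
After L: P2 chooses A → P1 gets 4
After R: P2 chooses A → P1 gets 2
P1 chooses L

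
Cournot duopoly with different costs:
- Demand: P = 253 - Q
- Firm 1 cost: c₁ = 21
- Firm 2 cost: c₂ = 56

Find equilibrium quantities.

q₁* = 89.0, q₂* = 54.0

Work:
Reaction: q₁ = (253 - 21 - q₂)/2
Reaction: q₂ = (253 - 56 - q₁)/2
Solve simultaneously:
q₁* = (253 - 2×21 + 56)/3 = 89.0
q₂* = (253 - 2×56 + 21)/3 = 54.0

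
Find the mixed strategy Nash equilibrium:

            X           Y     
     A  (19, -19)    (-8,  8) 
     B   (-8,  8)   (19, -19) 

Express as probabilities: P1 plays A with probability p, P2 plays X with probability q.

p = 0.5, q = 0.5

Work:
Find probabilities that make opponent indifferent:
P2 chooses q to make P1 indifferent between A and B
P1 chooses p to make P2 indifferent between X and Y
Mixed NE: P1 plays (A: 0.5, B: 0.5), P2 plays (X: 0.5, Y: 0.5)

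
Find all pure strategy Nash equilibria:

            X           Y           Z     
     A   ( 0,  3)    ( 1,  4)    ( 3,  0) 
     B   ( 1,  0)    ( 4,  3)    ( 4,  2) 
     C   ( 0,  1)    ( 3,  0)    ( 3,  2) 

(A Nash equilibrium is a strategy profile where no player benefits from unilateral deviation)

Nash equilibrium: (B, Y)

Work:
Best responses:
  P1 vs X: payoffs [0, 1, 0] → best response B (payoff 1)
  P1 vs Y: payoffs [1, 4, 3] → best response B (payoff 4)
  P1 vs Z: payoffs [3, 4, 3] → best response B (payoff 4)
  P2 vs A: payoffs [3, 4, 0] → best response Y (payoff 4)
  P2 vs B: payoffs [0, 3, 2] → best response Y (payoff 3)
  P2 vs C: payoffs [1, 0, 2] → best response Z (payoff 2)
Mutual best responses: (B,Y) → Nash equilibria.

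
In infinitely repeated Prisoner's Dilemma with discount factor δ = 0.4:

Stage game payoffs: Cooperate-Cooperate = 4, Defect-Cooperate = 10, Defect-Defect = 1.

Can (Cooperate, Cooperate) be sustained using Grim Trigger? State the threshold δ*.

δ* = 0.6667; since δ = 0.4 < 0.6667, cooperation cannot be sustained

Work:
For Grim Trigger:
Cooperate forever: 4/(1-δ)
Defect then punished: 10 + 1·δ/(1-δ)
Need: 4/(1-δ) ≥ 10 + 1·δ/(1-δ)
Solving: δ ≥ (T-R)/(T-P) = (10-4)/(10-1) = 0.6667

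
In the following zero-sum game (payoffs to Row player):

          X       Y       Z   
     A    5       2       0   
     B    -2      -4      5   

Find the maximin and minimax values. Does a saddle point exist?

Maximin = 0, Minimax = 2, Saddle: False

Work:
Row minimums: [0, -4] → maximin = 0
Column maximums: [5, 2, 5] → minimax = 2
No saddle point (maximin ≠ minimax). Mixed strategy needed.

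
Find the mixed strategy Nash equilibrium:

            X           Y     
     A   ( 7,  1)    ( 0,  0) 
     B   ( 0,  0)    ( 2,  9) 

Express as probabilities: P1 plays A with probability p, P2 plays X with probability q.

p = 0.9, q = 0.2222

Work:
Find probabilities that make opponent indifferent:
P2 chooses q to make P1 indifferent between A and B
P1 chooses p to make P2 indifferent between X and Y
Mixed NE: P1 plays (A: 0.9, B: 0.1), P2 plays (X: 0.2222, Y: 0.7778)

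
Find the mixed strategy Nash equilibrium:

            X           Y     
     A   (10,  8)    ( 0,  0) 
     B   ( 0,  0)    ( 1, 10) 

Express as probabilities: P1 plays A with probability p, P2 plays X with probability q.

p = 0.5556, q = 0.0909

Work:
Find probabilities that make opponent indifferent:
P2 chooses q to make P1 indifferent between A and B
P1 chooses p to make P2 indifferent between X and Y
Mixed NE: P1 plays (A: 0.5556, B: 0.4444), P2 plays (X: 0.0909, Y: 0.9091)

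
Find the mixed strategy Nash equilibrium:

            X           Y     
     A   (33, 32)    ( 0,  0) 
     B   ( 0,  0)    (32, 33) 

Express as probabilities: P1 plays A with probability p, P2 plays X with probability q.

p = 0.5077, q = 0.4923

Work:
Find probabilities that make opponent indifferent:
P2 chooses q to make P1 indifferent between A and B
P1 chooses p to make P2 indifferent between X and Y
Mixed NE: P1 plays (A: 0.5077, B: 0.4923), P2 plays (X: 0.4923, Y: 0.5077)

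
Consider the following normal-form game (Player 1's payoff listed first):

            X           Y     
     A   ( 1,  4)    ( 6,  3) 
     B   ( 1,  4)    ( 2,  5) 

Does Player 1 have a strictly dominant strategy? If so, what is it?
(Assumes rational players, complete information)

No strictly dominant strategy exists for Player 1

Work:
A strategy strictly dominates another if it gives a strictly higher payoff against every opponent action. Compare each pair of P1's strategies column-by-column:
  A vs B: [1 vs 1, 6 vs 2] → A does not strictly dominate B (column X: 1 ≤ 1)
  B vs A: [1 vs 1, 2 vs 6] → B does not strictly dominate A (column X: 1 ≤ 1)
No single strategy strictly dominates all others → no strictly dominant strategy.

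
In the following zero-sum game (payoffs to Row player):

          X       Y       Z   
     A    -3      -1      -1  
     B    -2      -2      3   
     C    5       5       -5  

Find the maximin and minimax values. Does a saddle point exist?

Maximin = -2, Minimax = 3, Saddle: False

Work:
Row minimums: [-3, -2, -5] → maximin = -2
Column maximums: [5, 5, 3] → minimax = 3
No saddle point (maximin ≠ minimax). Mixed strategy needed.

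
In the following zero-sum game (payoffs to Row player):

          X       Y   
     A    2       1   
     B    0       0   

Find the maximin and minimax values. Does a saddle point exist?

Maximin = 1, Minimax = 1, Saddle: True

Work:
Row minimums: [1, 0] → maximin = 1
Column maximums: [2, 1] → minimax = 1
Saddle point exists! Game value = 1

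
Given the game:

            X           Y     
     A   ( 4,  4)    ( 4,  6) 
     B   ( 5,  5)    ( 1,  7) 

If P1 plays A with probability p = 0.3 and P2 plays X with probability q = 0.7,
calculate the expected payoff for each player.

E[P1] = 3.86, E[P2] = 5.3

Work:
E[P1] = p·q·π₁(A,X) + p·(1-q)·π₁(A,Y) + (1-p)·q·π₁(B,X) + (1-p)·(1-q)·π₁(B,Y)
= 0.3·0.7·4 + 0.3·0.3·4 + 0.7·0.7·5 + 0.7·0.3·1
= 3.86

E[P2] = 5.3 (similar calculation)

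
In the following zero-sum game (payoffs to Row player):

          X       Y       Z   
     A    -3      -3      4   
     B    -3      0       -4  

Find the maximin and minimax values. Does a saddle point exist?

Maximin = -3, Minimax = -3, Saddle: True

Work:
Row minimums: [-3, -4] → maximin = -3
Column maximums: [-3, 0, 4] → minimax = -3
Saddle point exists! Game value = -3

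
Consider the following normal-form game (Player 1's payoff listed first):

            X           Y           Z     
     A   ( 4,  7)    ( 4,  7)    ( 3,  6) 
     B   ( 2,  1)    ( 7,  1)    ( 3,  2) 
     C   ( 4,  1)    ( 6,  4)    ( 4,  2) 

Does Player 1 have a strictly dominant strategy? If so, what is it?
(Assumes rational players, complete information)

No strictly dominant strategy exists for Player 1

Work:
A strategy strictly dominates another if it gives a strictly higher payoff against every opponent action. Compare each pair of P1's strategies column-by-column:
  A vs B: [4 vs 2, 4 vs 7, 3 vs 3] → A does not strictly dominate B (column Y: 4 ≤ 7)
  A vs C: [4 vs 4, 4 vs 6, 3 vs 4] → A does not strictly dominate C (column X: 4 ≤ 4)
  B vs A: [2 vs 4, 7 vs 4, 3 vs 3] → B does not strictly dominate A (column X: 2 ≤ 4)
  B vs C: [2 vs 4, 7 vs 6, 3 vs 4] → B does not strictly dominate C (column X: 2 ≤ 4)
  C vs A: [4 vs 4, 6 vs 4, 4 vs 3] → C does not strictly dominate A (column X: 4 ≤ 4)
  C vs B: [4 vs 2, 6 vs 7, 4 vs 3] → C does not strictly dominate B (column Y: 6 ≤ 7)
No single strategy strictly dominates all others → no strictly dominant strategy.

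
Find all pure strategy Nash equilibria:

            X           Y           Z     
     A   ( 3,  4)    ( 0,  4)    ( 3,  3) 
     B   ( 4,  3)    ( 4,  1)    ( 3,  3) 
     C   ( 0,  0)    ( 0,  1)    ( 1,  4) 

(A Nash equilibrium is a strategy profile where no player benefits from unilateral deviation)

Nash equilibrium: (B, X), (B, Z)

Work:
Best responses:
  P1 vs X: payoffs [3, 4, 0] → best response B (payoff 4)
  P1 vs Y: payoffs [0, 4, 0] → best response B (payoff 4)
  P1 vs Z: payoffs [3, 3, 1] → best response A/B (payoff 3)
  P2 vs A: payoffs [4, 4, 3] → best response X/Y (payoff 4)
  P2 vs B: payoffs [3, 1, 3] → best response X/Z (payoff 3)
  P2 vs C: payoffs [0, 1, 4] → best response Z (payoff 4)
Mutual best responses: (B,X), (B,Z) → Nash equilibria.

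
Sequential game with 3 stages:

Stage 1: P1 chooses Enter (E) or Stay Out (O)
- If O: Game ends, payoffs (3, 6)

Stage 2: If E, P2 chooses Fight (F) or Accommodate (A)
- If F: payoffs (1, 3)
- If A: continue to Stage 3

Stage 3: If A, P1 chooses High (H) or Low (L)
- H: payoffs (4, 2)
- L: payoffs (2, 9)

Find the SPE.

SPE: (O, F, H); Outcome (3, 6)

Work:
Stage 3: P1 chooses H (4 vs 2)
Stage 2: P2: F->3, A->2 (anticipating H). Choose F
Stage 1: P1: O->3, E->1 (anticipating F, H). Choose O
SPE path: O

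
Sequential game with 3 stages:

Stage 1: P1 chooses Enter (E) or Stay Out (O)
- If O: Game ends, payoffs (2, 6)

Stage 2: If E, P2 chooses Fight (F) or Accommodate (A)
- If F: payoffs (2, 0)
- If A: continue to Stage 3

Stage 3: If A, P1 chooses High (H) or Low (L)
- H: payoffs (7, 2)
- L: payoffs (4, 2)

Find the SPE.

SPE: (E, A, H); Outcome (7, 2)

Work:
Stage 3: P1 chooses H (7 vs 4)
Stage 2: P2: F->0, A->2 (anticipating H). Choose A
Stage 1: P1: O->2, E->7 (anticipating A, H). Choose E
SPE path: E -> A -> H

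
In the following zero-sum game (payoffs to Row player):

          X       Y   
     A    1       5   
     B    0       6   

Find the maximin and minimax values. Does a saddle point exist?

Maximin = 1, Minimax = 1, Saddle: True

Work:
Row minimums: [1, 0] → maximin = 1
Column maximums: [1, 6] → minimax = 1
Saddle point exists! Game value = 1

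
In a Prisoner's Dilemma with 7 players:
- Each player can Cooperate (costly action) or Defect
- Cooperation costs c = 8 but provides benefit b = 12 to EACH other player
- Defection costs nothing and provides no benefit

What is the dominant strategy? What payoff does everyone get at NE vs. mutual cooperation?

Dominant: Defect; NE payoff = 0; Coop payoff = 64

Work:
Defect dominates (saves cost c = 8, benefit to others is external)
NE: All defect → everyone gets 0
If all cooperate: each receives (6)×12 - 8 = 64
Social dilemma: 64 > 0 but NE gives 0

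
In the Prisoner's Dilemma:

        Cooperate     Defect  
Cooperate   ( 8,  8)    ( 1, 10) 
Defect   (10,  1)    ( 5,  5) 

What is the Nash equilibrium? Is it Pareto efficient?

(Defect, Defect) is NE; not Pareto efficient

Work:
Defect dominates Cooperate for both players:
If P2 cooperates: Defect (10) > Cooperate (8)
If P2 defects: Defect (5) > Cooperate (1)
NE: (Defect, Defect) with payoff (5, 5)
But (Cooperate, Cooperate) = (8, 8) Pareto dominates (5, 5)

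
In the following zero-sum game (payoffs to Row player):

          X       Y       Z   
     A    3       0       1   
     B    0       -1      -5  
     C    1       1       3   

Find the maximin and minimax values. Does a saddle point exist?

Maximin = 1, Minimax = 1, Saddle: True

Work:
Row minimums: [0, -5, 1] → maximin = 1
Column maximums: [3, 1, 3] → minimax = 1
Saddle point exists! Game value = 1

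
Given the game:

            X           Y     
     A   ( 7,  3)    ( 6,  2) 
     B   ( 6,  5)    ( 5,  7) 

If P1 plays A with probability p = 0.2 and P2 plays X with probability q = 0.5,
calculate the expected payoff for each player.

E[P1] = 5.7, E[P2] = 5.3

Work:
E[P1] = p·q·π₁(A,X) + p·(1-q)·π₁(A,Y) + (1-p)·q·π₁(B,X) + (1-p)·(1-q)·π₁(B,Y)
= 0.2·0.5·7 + 0.2·0.5·6 + 0.8·0.5·6 + 0.8·0.5·5
= 5.7

E[P2] = 5.3 (similar calculation)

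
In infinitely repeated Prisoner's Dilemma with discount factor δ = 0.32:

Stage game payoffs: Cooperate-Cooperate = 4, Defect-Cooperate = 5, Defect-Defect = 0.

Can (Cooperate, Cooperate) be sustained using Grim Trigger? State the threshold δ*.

δ* = 0.2; since δ = 0.32 ≥ 0.2, cooperation can be sustained

Work:
For Grim Trigger:
Cooperate forever: 4/(1-δ)
Defect then punished: 5 + 0·δ/(1-δ)
Need: 4/(1-δ) ≥ 5 + 0·δ/(1-δ)
Solving: δ ≥ (T-R)/(T-P) = (5-4)/(5-0) = 0.2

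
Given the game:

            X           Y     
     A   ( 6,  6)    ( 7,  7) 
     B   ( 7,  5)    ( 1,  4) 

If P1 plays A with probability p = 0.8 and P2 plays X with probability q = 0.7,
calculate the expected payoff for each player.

E[P1] = 6.08, E[P2] = 5.98

Work:
E[P1] = p·q·π₁(A,X) + p·(1-q)·π₁(A,Y) + (1-p)·q·π₁(B,X) + (1-p)·(1-q)·π₁(B,Y)
= 0.8·0.7·6 + 0.8·0.3·7 + 0.2·0.7·7 + 0.2·0.3·1
= 6.08

E[P2] = 5.98 (similar calculation)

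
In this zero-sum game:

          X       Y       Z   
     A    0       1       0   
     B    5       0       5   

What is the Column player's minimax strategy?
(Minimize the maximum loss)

Column should play Y, value = 1

Work:
Column player minimizes Row's maximum payoff:
Column X: max payoff to Row = 5
Column Y: max payoff to Row = 1
Column Z: max payoff to Row = 5
Minimum is 1, achieved by column Y.
Minimax strategy: Y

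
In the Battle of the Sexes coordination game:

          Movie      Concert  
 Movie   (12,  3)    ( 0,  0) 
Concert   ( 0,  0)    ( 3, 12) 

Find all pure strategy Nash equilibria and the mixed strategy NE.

Pure NE: (Movie, Movie) and (Concert, Concert); Mixed NE: p = 0.8, q = 0.2

Work:
Check pure NE:
(Movie, Movie): (12, 3) - no unilateral deviation beneficial
(Concert, Concert): (3, 12) - no unilateral deviation beneficial
Mixed NE: P1 plays Movie with p = 0.8, P2 plays Movie with q = 0.2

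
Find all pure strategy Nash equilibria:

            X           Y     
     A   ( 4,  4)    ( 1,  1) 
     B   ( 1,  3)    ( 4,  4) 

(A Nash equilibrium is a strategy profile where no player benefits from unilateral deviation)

Nash equilibrium: (A, X), (B, Y)

Work:
Best responses:
  P1 vs X: payoffs [4, 1] → best response A (payoff 4)
  P1 vs Y: payoffs [1, 4] → best response B (payoff 4)
  P2 vs A: payoffs [4, 1] → best response X (payoff 4)
  P2 vs B: payoffs [3, 4] → best response Y (payoff 4)
Mutual best responses: (A,X), (B,Y) → Nash equilibria.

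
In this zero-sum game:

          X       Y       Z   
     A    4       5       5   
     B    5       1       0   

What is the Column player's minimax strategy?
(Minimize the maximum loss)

Column should play X or Y or Z (all achieve the minimum), value = 5

Work:
Column player minimizes Row's maximum payoff:
Column X: max payoff to Row = 5
Column Y: max payoff to Row = 5
Column Z: max payoff to Row = 5
Minimum is 5, achieved by columns X, Y, Z (tied).
Each of X or Y or Z is a minimax strategy.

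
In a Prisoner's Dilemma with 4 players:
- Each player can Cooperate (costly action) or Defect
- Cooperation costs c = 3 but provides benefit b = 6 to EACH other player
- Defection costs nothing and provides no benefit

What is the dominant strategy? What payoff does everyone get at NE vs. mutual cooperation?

Dominant: Defect; NE payoff = 0; Coop payoff = 15

Work:
Defect dominates (saves cost c = 3, benefit to others is external)
NE: All defect → everyone gets 0
If all cooperate: each receives (3)×6 - 3 = 15
Social dilemma: 15 > 0 but NE gives 0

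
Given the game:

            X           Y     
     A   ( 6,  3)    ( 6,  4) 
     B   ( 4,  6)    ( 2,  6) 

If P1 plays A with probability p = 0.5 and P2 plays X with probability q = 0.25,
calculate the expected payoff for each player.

E[P1] = 4.25, E[P2] = 4.875

Work:
E[P1] = p·q·π₁(A,X) + p·(1-q)·π₁(A,Y) + (1-p)·q·π₁(B,X) + (1-p)·(1-q)·π₁(B,Y)
= 0.5·0.25·6 + 0.5·0.75·6 + 0.5·0.25·4 + 0.5·0.75·2
= 4.25

E[P2] = 4.875 (similar calculation)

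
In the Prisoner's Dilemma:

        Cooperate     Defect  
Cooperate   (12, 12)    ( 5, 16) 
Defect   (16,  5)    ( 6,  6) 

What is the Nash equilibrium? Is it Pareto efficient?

(Defect, Defect) is NE; not Pareto efficient

Work:
Defect dominates Cooperate for both players:
If P2 cooperates: Defect (16) > Cooperate (12)
If P2 defects: Defect (6) > Cooperate (5)
NE: (Defect, Defect) with payoff (6, 6)
But (Cooperate, Cooperate) = (12, 12) Pareto dominates (6, 6)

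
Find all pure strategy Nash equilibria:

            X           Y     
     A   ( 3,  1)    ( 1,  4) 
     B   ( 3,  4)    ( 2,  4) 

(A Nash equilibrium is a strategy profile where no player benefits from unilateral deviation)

Nash equilibrium: (B, X), (B, Y)

Work:
Best responses:
  P1 vs X: payoffs [3, 3] → best response A/B (payoff 3)
  P1 vs Y: payoffs [1, 2] → best response B (payoff 2)
  P2 vs A: payoffs [1, 4] → best response Y (payoff 4)
  P2 vs B: payoffs [4, 4] → best response X/Y (payoff 4)
Mutual best responses: (B,X), (B,Y) → Nash equilibria.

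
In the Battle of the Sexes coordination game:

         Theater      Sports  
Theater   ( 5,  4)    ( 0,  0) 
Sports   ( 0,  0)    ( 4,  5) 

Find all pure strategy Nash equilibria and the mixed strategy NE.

Pure NE: (Theater, Theater) and (Sports, Sports); Mixed NE: p = 0.5556, q = 0.4444

Work:
Check pure NE:
(Theater, Theater): (5, 4) - no unilateral deviation beneficial
(Sports, Sports): (4, 5) - no unilateral deviation beneficial
Mixed NE: P1 plays Theater with p = 0.5556, P2 plays Theater with q = 0.4444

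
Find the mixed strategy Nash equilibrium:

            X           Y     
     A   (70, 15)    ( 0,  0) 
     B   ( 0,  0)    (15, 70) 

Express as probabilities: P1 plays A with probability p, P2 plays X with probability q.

p = 0.8235, q = 0.1765

Work:
Find probabilities that make opponent indifferent:
P2 chooses q to make P1 indifferent between A and B
P1 chooses p to make P2 indifferent between X and Y
Mixed NE: P1 plays (A: 0.8235, B: 0.1765), P2 plays (X: 0.1765, Y: 0.8235)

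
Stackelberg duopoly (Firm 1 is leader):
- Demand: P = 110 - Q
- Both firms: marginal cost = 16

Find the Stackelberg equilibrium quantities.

q₁* (leader) = 47.0, q₂* (follower) = 23.5

Work:
Follower's reaction: q₂ = (a - c - q₁)/2
Leader substitutes: π₁ = q₁·(a - q₁ - (a-c-q₁)/2 - c)
FOC: q₁* = (110 - 16)/2 = 47.00
Then: q₂* = (110 - 16 - 47.0)/2 = 23.50
Leader has first-mover advantage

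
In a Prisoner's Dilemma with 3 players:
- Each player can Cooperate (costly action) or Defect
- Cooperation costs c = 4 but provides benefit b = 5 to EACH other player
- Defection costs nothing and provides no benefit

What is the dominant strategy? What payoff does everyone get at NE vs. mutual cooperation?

Dominant: Defect; NE payoff = 0; Coop payoff = 6

Work:
Defect dominates (saves cost c = 4, benefit to others is external)
NE: All defect → everyone gets 0
If all cooperate: each receives (2)×5 - 4 = 6
Social dilemma: 6 > 0 but NE gives 0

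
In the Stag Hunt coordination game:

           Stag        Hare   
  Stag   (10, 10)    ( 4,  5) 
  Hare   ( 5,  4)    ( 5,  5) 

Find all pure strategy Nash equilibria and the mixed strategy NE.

Pure NE: (Stag, Stag) and (Hare, Hare); Mixed NE: p = 0.1667, q = 0.1667

Work:
Check pure NE:
(Stag, Stag): (10, 10) - no unilateral deviation beneficial
(Hare, Hare): (5, 5) - no unilateral deviation beneficial
Mixed NE: P1 plays Stag with p = 0.1667, P2 plays Stag with q = 0.1667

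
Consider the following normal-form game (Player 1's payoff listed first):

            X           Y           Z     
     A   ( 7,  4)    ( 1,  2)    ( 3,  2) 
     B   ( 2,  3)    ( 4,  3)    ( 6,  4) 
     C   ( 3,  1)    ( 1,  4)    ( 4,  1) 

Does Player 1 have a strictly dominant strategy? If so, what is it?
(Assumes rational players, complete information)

No strictly dominant strategy exists for Player 1

Work:
A strategy strictly dominates another if it gives a strictly higher payoff against every opponent action. Compare each pair of P1's strategies column-by-column:
  A vs B: [7 vs 2, 1 vs 4, 3 vs 6] → A does not strictly dominate B (column Y: 1 ≤ 4)
  A vs C: [7 vs 3, 1 vs 1, 3 vs 4] → A does not strictly dominate C (column Y: 1 ≤ 1)
  B vs A: [2 vs 7, 4 vs 1, 6 vs 3] → B does not strictly dominate A (column X: 2 ≤ 7)
  B vs C: [2 vs 3, 4 vs 1, 6 vs 4] → B does not strictly dominate C (column X: 2 ≤ 3)
  C vs A: [3 vs 7, 1 vs 1, 4 vs 3] → C does not strictly dominate A (column X: 3 ≤ 7)
  C vs B: [3 vs 2, 1 vs 4, 4 vs 6] → C does not strictly dominate B (column Y: 1 ≤ 4)
No single strategy strictly dominates all others → no strictly dominant strategy.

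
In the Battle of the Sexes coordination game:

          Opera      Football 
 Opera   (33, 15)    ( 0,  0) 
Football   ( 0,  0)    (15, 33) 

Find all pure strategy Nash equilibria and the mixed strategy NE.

Pure NE: (Opera, Opera) and (Football, Football); Mixed NE: p = 0.6875, q = 0.3125

Work:
Check pure NE:
(Opera, Opera): (33, 15) - no unilateral deviation beneficial
(Football, Football): (15, 33) - no unilateral deviation beneficial
Mixed NE: P1 plays Opera with p = 0.6875, P2 plays Opera with q = 0.3125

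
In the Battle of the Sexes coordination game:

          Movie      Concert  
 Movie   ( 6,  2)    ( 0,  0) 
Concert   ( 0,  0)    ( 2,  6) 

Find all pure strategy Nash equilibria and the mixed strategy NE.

Pure NE: (Movie, Movie) and (Concert, Concert); Mixed NE: p = 0.75, q = 0.25

Work:
Check pure NE:
(Movie, Movie): (6, 2) - no unilateral deviation beneficial
(Concert, Concert): (2, 6) - no unilateral deviation beneficial
Mixed NE: P1 plays Movie with p = 0.75, P2 plays Movie with q = 0.25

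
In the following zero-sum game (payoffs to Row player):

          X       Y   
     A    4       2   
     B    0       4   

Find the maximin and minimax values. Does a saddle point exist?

Maximin = 2, Minimax = 4, Saddle: False

Work:
Row minimums: [2, 0] → maximin = 2
Column maximums: [4, 4] → minimax = 4
No saddle point (maximin ≠ minimax). Mixed strategy needed.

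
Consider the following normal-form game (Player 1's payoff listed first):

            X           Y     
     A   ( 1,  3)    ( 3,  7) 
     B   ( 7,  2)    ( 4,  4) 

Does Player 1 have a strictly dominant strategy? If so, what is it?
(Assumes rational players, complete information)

Yes, Player 1's strictly dominant strategy is B

Work:
A strategy strictly dominates another if it gives a strictly higher payoff against every opponent action. Compare each pair of P1's strategies column-by-column:
  A vs B: [1 vs 7, 3 vs 4] → A does not strictly dominate B (column X: 1 ≤ 7)
  B vs A: [7 vs 1, 4 vs 3] → B strictly dominates A
B strictly dominates every other strategy → strictly dominant.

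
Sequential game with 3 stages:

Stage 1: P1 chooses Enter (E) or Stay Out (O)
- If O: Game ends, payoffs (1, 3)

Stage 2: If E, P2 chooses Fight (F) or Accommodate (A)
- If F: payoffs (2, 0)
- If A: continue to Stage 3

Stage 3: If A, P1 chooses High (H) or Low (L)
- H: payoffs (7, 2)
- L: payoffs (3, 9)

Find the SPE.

SPE: (E, A, H); Outcome (7, 2)

Work:
Stage 3: P1 chooses H (7 vs 3)
Stage 2: P2: F->0, A->2 (anticipating H). Choose A
Stage 1: P1: O->1, E->7 (anticipating A, H). Choose E
SPE path: E -> A -> H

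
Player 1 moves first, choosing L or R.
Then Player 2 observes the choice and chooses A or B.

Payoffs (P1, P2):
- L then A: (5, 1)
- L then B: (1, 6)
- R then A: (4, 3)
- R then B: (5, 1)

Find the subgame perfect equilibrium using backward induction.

P1 plays R, P2 plays B after L and A after R; Payoff (4, 3)

Work:
Backward induction:
After L: P2 chooses B → P1 gets 1
After R: P2 chooses A → P1 gets 4
P1 chooses R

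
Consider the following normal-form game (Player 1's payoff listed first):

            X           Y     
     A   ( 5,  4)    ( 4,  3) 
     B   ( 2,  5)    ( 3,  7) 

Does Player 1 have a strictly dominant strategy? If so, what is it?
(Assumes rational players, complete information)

Yes, Player 1's strictly dominant strategy is A

Work:
A strategy strictly dominates another if it gives a strictly higher payoff against every opponent action. Compare each pair of P1's strategies column-by-column:
  A vs B: [5 vs 2, 4 vs 3] → A strictly dominates B
  B vs A: [2 vs 5, 3 vs 4] → B does not strictly dominate A (column X: 2 ≤ 5)
A strictly dominates every other strategy → strictly dominant.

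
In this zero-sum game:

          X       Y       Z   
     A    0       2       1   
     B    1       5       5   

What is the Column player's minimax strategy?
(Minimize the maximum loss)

Column should play X, value = 1

Work:
Column player minimizes Row's maximum payoff:
Column X: max payoff to Row = 1
Column Y: max payoff to Row = 5
Column Z: max payoff to Row = 5
Minimum is 1, achieved by column X.
Minimax strategy: X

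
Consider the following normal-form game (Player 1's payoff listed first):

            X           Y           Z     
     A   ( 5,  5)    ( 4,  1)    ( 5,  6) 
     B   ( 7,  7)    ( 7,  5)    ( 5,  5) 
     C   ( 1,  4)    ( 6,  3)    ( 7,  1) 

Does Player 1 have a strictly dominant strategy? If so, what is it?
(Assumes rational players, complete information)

No strictly dominant strategy exists for Player 1

Work:
A strategy strictly dominates another if it gives a strictly higher payoff against every opponent action. Compare each pair of P1's strategies column-by-column:
  A vs B: [5 vs 7, 4 vs 7, 5 vs 5] → A does not strictly dominate B (column X: 5 ≤ 7)
  A vs C: [5 vs 1, 4 vs 6, 5 vs 7] → A does not strictly dominate C (column Y: 4 ≤ 6)
  B vs A: [7 vs 5, 7 vs 4, 5 vs 5] → B does not strictly dominate A (column Z: 5 ≤ 5)
  B vs C: [7 vs 1, 7 vs 6, 5 vs 7] → B does not strictly dominate C (column Z: 5 ≤ 7)
  C vs A: [1 vs 5, 6 vs 4, 7 vs 5] → C does not strictly dominate A (column X: 1 ≤ 5)
  C vs B: [1 vs 7, 6 vs 7, 7 vs 5] → C does not strictly dominate B (column X: 1 ≤ 7)
No single strategy strictly dominates all others → no strictly dominant strategy.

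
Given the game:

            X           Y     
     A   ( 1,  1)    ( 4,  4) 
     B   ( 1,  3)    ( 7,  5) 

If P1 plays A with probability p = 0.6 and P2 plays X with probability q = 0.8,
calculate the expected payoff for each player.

E[P1] = 1.84, E[P2] = 2.32

Work:
E[P1] = p·q·π₁(A,X) + p·(1-q)·π₁(A,Y) + (1-p)·q·π₁(B,X) + (1-p)·(1-q)·π₁(B,Y)
= 0.6·0.8·1 + 0.6·0.2·4 + 0.4·0.8·1 + 0.4·0.2·7
= 1.84

E[P2] = 2.32 (similar calculation)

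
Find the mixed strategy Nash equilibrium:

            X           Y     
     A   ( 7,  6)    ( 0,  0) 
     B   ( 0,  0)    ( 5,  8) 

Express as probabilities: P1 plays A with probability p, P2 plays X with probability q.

p = 0.5714, q = 0.4167

Work:
Find probabilities that make opponent indifferent:
P2 chooses q to make P1 indifferent between A and B
P1 chooses p to make P2 indifferent between X and Y
Mixed NE: P1 plays (A: 0.5714, B: 0.4286), P2 plays (X: 0.4167, Y: 0.5833)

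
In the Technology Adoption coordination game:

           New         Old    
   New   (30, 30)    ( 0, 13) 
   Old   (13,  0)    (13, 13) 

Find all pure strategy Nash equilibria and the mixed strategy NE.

Pure NE: (New, New) and (Old, Old); Mixed NE: p = 0.4333, q = 0.4333

Work:
Check pure NE:
(New, New): (30, 30) - no unilateral deviation beneficial
(Old, Old): (13, 13) - no unilateral deviation beneficial
Mixed NE: P1 plays New with p = 0.4333, P2 plays New with q = 0.4333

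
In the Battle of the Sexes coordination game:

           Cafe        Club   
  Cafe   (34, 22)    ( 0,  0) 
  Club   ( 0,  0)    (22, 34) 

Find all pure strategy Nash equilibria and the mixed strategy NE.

Pure NE: (Cafe, Cafe) and (Club, Club); Mixed NE: p = 0.6071, q = 0.3929

Work:
Check pure NE:
(Cafe, Cafe): (34, 22) - no unilateral deviation beneficial
(Club, Club): (22, 34) - no unilateral deviation beneficial
Mixed NE: P1 plays Cafe with p = 0.6071, P2 plays Cafe with q = 0.3929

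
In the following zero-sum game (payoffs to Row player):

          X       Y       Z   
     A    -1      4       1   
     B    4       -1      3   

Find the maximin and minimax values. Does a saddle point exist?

Maximin = -1, Minimax = 3, Saddle: False

Work:
Row minimums: [-1, -1] → maximin = -1
Column maximums: [4, 4, 3] → minimax = 3
No saddle point (maximin ≠ minimax). Mixed strategy needed.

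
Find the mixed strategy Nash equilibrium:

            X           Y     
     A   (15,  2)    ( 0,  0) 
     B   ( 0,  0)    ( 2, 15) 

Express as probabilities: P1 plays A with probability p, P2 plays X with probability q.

p = 0.8824, q = 0.1176

Work:
Find probabilities that make opponent indifferent:
P2 chooses q to make P1 indifferent between A and B
P1 chooses p to make P2 indifferent between X and Y
Mixed NE: P1 plays (A: 0.8824, B: 0.1176), P2 plays (X: 0.1176, Y: 0.8824)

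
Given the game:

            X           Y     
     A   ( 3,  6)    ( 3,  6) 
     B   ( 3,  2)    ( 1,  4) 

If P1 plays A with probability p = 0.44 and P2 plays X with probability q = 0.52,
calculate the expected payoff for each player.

E[P1] = 2.4624, E[P2] = 4.2976

Work:
E[P1] = p·q·π₁(A,X) + p·(1-q)·π₁(A,Y) + (1-p)·q·π₁(B,X) + (1-p)·(1-q)·π₁(B,Y)
= 0.44·0.52·3 + 0.44·0.48·3 + 0.56·0.52·3 + 0.56·0.48·1
= 2.4624

E[P2] = 4.2976 (similar calculation)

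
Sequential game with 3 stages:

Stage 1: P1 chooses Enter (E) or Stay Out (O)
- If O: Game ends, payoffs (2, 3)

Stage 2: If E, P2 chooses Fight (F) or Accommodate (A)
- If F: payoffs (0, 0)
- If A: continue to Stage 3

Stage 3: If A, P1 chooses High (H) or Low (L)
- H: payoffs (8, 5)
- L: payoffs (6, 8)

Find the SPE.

SPE: (E, A, H); Outcome (8, 5)

Work:
Stage 3: P1 chooses H (8 vs 6)
Stage 2: P2: F->0, A->5 (anticipating H). Choose A
Stage 1: P1: O->2, E->8 (anticipating A, H). Choose E
SPE path: E -> A -> H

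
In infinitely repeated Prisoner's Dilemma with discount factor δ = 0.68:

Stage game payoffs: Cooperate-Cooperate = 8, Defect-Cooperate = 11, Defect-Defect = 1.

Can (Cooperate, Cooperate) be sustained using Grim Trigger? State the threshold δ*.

δ* = 0.3; since δ = 0.68 ≥ 0.3, cooperation can be sustained

Work:
For Grim Trigger:
Cooperate forever: 8/(1-δ)
Defect then punished: 11 + 1·δ/(1-δ)
Need: 8/(1-δ) ≥ 11 + 1·δ/(1-δ)
Solving: δ ≥ (T-R)/(T-P) = (11-8)/(11-1) = 0.3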